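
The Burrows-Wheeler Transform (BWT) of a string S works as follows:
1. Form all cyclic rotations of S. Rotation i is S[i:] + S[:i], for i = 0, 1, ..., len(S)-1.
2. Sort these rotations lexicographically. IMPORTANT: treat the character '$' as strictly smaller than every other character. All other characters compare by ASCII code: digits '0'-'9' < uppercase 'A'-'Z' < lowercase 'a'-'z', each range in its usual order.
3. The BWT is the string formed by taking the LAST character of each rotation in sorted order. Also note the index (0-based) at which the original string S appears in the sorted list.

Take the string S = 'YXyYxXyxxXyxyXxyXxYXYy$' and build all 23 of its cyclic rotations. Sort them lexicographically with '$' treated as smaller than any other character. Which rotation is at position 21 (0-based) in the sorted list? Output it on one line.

Answer: yxxXyxyXxyXxYXYy$YXyYxX

Derivation:
All 23 rotations (rotation i = S[i:]+S[:i]):
  rot[0] = YXyYxXyxxXyxyXxyXxYXYy$
  rot[1] = XyYxXyxxXyxyXxyXxYXYy$Y
  rot[2] = yYxXyxxXyxyXxyXxYXYy$YX
  rot[3] = YxXyxxXyxyXxyXxYXYy$YXy
  rot[4] = xXyxxXyxyXxyXxYXYy$YXyY
  rot[5] = XyxxXyxyXxyXxYXYy$YXyYx
  rot[6] = yxxXyxyXxyXxYXYy$YXyYxX
  rot[7] = xxXyxyXxyXxYXYy$YXyYxXy
  rot[8] = xXyxyXxyXxYXYy$YXyYxXyx
  rot[9] = XyxyXxyXxYXYy$YXyYxXyxx
  rot[10] = yxyXxyXxYXYy$YXyYxXyxxX
  rot[11] = xyXxyXxYXYy$YXyYxXyxxXy
  rot[12] = yXxyXxYXYy$YXyYxXyxxXyx
  rot[13] = XxyXxYXYy$YXyYxXyxxXyxy
  rot[14] = xyXxYXYy$YXyYxXyxxXyxyX
  rot[15] = yXxYXYy$YXyYxXyxxXyxyXx
  rot[16] = XxYXYy$YXyYxXyxxXyxyXxy
  rot[17] = xYXYy$YXyYxXyxxXyxyXxyX
  rot[18] = YXYy$YXyYxXyxxXyxyXxyXx
  rot[19] = XYy$YXyYxXyxxXyxyXxyXxY
  rot[20] = Yy$YXyYxXyxxXyxyXxyXxYX
  rot[21] = y$YXyYxXyxxXyxyXxyXxYXY
  rot[22] = $YXyYxXyxxXyxyXxyXxYXYy
Sorted (with $ < everything):
  sorted[0] = $YXyYxXyxxXyxyXxyXxYXYy
  sorted[1] = XYy$YXyYxXyxxXyxyXxyXxY
  sorted[2] = XxYXYy$YXyYxXyxxXyxyXxy
  sorted[3] = XxyXxYXYy$YXyYxXyxxXyxy
  sorted[4] = XyYxXyxxXyxyXxyXxYXYy$Y
  sorted[5] = XyxxXyxyXxyXxYXYy$YXyYx
  sorted[6] = XyxyXxyXxYXYy$YXyYxXyxx
  sorted[7] = YXYy$YXyYxXyxxXyxyXxyXx
  sorted[8] = YXyYxXyxxXyxyXxyXxYXYy$
  sorted[9] = YxXyxxXyxyXxyXxYXYy$YXy
  sorted[10] = Yy$YXyYxXyxxXyxyXxyXxYX
  sorted[11] = xXyxxXyxyXxyXxYXYy$YXyY
  sorted[12] = xXyxyXxyXxYXYy$YXyYxXyx
  sorted[13] = xYXYy$YXyYxXyxxXyxyXxyX
  sorted[14] = xxXyxyXxyXxYXYy$YXyYxXy
  sorted[15] = xyXxYXYy$YXyYxXyxxXyxyX
  sorted[16] = xyXxyXxYXYy$YXyYxXyxxXy
  sorted[17] = y$YXyYxXyxxXyxyXxyXxYXY
  sorted[18] = yXxYXYy$YXyYxXyxxXyxyXx
  sorted[19] = yXxyXxYXYy$YXyYxXyxxXyx
  sorted[20] = yYxXyxxXyxyXxyXxYXYy$YX
  sorted[21] = yxxXyxyXxyXxYXYy$YXyYxX
  sorted[22] = yxyXxyXxYXYy$YXyYxXyxxX
sorted[21] = yxxXyxyXxyXxYXYy$YXyYxX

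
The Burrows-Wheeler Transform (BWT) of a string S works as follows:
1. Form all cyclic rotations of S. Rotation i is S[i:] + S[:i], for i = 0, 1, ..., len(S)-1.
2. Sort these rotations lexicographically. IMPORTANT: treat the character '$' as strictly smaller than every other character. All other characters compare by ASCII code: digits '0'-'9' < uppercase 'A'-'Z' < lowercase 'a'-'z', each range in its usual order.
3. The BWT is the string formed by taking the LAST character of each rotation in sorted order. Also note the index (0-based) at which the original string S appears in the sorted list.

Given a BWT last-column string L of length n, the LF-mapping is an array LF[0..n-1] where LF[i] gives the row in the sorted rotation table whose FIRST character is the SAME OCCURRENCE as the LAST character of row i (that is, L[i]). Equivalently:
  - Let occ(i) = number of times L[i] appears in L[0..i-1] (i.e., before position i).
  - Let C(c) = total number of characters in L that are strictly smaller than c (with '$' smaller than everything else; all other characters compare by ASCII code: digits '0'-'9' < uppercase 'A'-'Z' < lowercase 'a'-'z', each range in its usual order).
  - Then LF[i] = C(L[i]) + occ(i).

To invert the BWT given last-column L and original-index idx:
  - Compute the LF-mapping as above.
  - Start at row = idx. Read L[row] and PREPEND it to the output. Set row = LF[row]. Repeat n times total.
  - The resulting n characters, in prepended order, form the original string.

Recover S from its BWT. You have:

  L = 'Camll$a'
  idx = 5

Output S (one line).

LF mapping: 1 2 6 4 5 0 3
Walk LF starting at row 5, prepending L[row]:
  step 1: row=5, L[5]='$', prepend. Next row=LF[5]=0
  step 2: row=0, L[0]='C', prepend. Next row=LF[0]=1
  step 3: row=1, L[1]='a', prepend. Next row=LF[1]=2
  step 4: row=2, L[2]='m', prepend. Next row=LF[2]=6
  step 5: row=6, L[6]='a', prepend. Next row=LF[6]=3
  step 6: row=3, L[3]='l', prepend. Next row=LF[3]=4
  step 7: row=4, L[4]='l', prepend. Next row=LF[4]=5
Reversed output: llamaC$

Answer: llamaC$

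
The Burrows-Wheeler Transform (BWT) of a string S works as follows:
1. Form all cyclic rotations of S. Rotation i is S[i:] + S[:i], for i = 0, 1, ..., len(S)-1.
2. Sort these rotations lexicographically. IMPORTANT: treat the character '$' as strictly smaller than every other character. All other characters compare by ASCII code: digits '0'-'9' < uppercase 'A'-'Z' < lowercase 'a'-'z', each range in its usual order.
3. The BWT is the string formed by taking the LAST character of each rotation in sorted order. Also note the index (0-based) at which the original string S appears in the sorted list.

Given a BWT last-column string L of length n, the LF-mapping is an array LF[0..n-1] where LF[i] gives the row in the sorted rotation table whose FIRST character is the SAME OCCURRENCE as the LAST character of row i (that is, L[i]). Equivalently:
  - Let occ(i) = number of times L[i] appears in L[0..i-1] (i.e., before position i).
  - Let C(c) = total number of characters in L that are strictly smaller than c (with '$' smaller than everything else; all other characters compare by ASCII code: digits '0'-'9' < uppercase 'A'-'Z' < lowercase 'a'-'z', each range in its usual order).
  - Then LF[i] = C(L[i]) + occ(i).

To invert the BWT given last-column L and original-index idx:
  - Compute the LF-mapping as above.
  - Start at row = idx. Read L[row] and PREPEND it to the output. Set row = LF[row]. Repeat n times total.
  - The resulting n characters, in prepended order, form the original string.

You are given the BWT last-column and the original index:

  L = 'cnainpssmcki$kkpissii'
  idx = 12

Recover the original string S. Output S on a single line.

LF mapping: 2 13 1 4 14 15 17 18 12 3 9 5 0 10 11 16 6 19 20 7 8
Walk LF starting at row 12, prepending L[row]:
  step 1: row=12, L[12]='$', prepend. Next row=LF[12]=0
  step 2: row=0, L[0]='c', prepend. Next row=LF[0]=2
  step 3: row=2, L[2]='a', prepend. Next row=LF[2]=1
  step 4: row=1, L[1]='n', prepend. Next row=LF[1]=13
  step 5: row=13, L[13]='k', prepend. Next row=LF[13]=10
  step 6: row=10, L[10]='k', prepend. Next row=LF[10]=9
  step 7: row=9, L[9]='c', prepend. Next row=LF[9]=3
  step 8: row=3, L[3]='i', prepend. Next row=LF[3]=4
  step 9: row=4, L[4]='n', prepend. Next row=LF[4]=14
  step 10: row=14, L[14]='k', prepend. Next row=LF[14]=11
  step 11: row=11, L[11]='i', prepend. Next row=LF[11]=5
  step 12: row=5, L[5]='p', prepend. Next row=LF[5]=15
  step 13: row=15, L[15]='p', prepend. Next row=LF[15]=16
  step 14: row=16, L[16]='i', prepend. Next row=LF[16]=6
  step 15: row=6, L[6]='s', prepend. Next row=LF[6]=17
  step 16: row=17, L[17]='s', prepend. Next row=LF[17]=19
  step 17: row=19, L[19]='i', prepend. Next row=LF[19]=7
  step 18: row=7, L[7]='s', prepend. Next row=LF[7]=18
  step 19: row=18, L[18]='s', prepend. Next row=LF[18]=20
  step 20: row=20, L[20]='i', prepend. Next row=LF[20]=8
  step 21: row=8, L[8]='m', prepend. Next row=LF[8]=12
Reversed output: mississippiknickknac$

Answer: mississippiknickknac$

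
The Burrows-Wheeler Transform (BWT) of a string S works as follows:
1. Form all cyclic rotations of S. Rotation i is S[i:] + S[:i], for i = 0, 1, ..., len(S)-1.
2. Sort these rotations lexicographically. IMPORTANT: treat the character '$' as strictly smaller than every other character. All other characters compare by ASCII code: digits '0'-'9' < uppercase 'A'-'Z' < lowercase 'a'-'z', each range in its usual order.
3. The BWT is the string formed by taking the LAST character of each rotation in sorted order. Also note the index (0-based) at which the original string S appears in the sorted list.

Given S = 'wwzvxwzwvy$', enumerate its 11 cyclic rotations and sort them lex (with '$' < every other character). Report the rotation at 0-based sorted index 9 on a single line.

All 11 rotations (rotation i = S[i:]+S[:i]):
  rot[0] = wwzvxwzwvy$
  rot[1] = wzvxwzwvy$w
  rot[2] = zvxwzwvy$ww
  rot[3] = vxwzwvy$wwz
  rot[4] = xwzwvy$wwzv
  rot[5] = wzwvy$wwzvx
  rot[6] = zwvy$wwzvxw
  rot[7] = wvy$wwzvxwz
  rot[8] = vy$wwzvxwzw
  rot[9] = y$wwzvxwzwv
  rot[10] = $wwzvxwzwvy
Sorted (with $ < everything):
  sorted[0] = $wwzvxwzwvy
  sorted[1] = vxwzwvy$wwz
  sorted[2] = vy$wwzvxwzw
  sorted[3] = wvy$wwzvxwz
  sorted[4] = wwzvxwzwvy$
  sorted[5] = wzvxwzwvy$w
  sorted[6] = wzwvy$wwzvx
  sorted[7] = xwzwvy$wwzv
  sorted[8] = y$wwzvxwzwv
  sorted[9] = zvxwzwvy$ww
  sorted[10] = zwvy$wwzvxw
sorted[9] = zvxwzwvy$ww

Answer: zvxwzwvy$ww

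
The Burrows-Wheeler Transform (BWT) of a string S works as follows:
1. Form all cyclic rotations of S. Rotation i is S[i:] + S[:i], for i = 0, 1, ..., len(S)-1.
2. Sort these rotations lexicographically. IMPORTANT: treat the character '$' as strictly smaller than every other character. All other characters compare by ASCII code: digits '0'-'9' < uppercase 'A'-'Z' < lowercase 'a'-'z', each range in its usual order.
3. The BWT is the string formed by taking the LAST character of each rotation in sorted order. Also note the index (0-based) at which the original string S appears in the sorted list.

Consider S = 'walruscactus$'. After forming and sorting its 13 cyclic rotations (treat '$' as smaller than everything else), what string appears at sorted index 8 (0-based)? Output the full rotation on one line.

All 13 rotations (rotation i = S[i:]+S[:i]):
  rot[0] = walruscactus$
  rot[1] = alruscactus$w
  rot[2] = lruscactus$wa
  rot[3] = ruscactus$wal
  rot[4] = uscactus$walr
  rot[5] = scactus$walru
  rot[6] = cactus$walrus
  rot[7] = actus$walrusc
  rot[8] = ctus$walrusca
  rot[9] = tus$walruscac
  rot[10] = us$walruscact
  rot[11] = s$walruscactu
  rot[12] = $walruscactus
Sorted (with $ < everything):
  sorted[0] = $walruscactus
  sorted[1] = actus$walrusc
  sorted[2] = alruscactus$w
  sorted[3] = cactus$walrus
  sorted[4] = ctus$walrusca
  sorted[5] = lruscactus$wa
  sorted[6] = ruscactus$wal
  sorted[7] = s$walruscactu
  sorted[8] = scactus$walru
  sorted[9] = tus$walruscac
  sorted[10] = us$walruscact
  sorted[11] = uscactus$walr
  sorted[12] = walruscactus$
sorted[8] = scactus$walru

Answer: scactus$walru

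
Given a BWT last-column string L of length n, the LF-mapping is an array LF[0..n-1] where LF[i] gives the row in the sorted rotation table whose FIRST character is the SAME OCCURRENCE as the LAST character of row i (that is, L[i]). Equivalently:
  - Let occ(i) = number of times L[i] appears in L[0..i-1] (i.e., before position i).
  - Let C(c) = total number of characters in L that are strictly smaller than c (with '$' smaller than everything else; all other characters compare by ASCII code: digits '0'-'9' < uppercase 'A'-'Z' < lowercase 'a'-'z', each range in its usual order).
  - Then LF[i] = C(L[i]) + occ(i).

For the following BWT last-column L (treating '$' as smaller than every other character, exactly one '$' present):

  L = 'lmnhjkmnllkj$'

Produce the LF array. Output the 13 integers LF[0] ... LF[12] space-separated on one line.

Char counts: '$':1, 'h':1, 'j':2, 'k':2, 'l':3, 'm':2, 'n':2
C (first-col start): C('$')=0, C('h')=1, C('j')=2, C('k')=4, C('l')=6, C('m')=9, C('n')=11
L[0]='l': occ=0, LF[0]=C('l')+0=6+0=6
L[1]='m': occ=0, LF[1]=C('m')+0=9+0=9
L[2]='n': occ=0, LF[2]=C('n')+0=11+0=11
L[3]='h': occ=0, LF[3]=C('h')+0=1+0=1
L[4]='j': occ=0, LF[4]=C('j')+0=2+0=2
L[5]='k': occ=0, LF[5]=C('k')+0=4+0=4
L[6]='m': occ=1, LF[6]=C('m')+1=9+1=10
L[7]='n': occ=1, LF[7]=C('n')+1=11+1=12
L[8]='l': occ=1, LF[8]=C('l')+1=6+1=7
L[9]='l': occ=2, LF[9]=C('l')+2=6+2=8
L[10]='k': occ=1, LF[10]=C('k')+1=4+1=5
L[11]='j': occ=1, LF[11]=C('j')+1=2+1=3
L[12]='$': occ=0, LF[12]=C('$')+0=0+0=0

Answer: 6 9 11 1 2 4 10 12 7 8 5 3 0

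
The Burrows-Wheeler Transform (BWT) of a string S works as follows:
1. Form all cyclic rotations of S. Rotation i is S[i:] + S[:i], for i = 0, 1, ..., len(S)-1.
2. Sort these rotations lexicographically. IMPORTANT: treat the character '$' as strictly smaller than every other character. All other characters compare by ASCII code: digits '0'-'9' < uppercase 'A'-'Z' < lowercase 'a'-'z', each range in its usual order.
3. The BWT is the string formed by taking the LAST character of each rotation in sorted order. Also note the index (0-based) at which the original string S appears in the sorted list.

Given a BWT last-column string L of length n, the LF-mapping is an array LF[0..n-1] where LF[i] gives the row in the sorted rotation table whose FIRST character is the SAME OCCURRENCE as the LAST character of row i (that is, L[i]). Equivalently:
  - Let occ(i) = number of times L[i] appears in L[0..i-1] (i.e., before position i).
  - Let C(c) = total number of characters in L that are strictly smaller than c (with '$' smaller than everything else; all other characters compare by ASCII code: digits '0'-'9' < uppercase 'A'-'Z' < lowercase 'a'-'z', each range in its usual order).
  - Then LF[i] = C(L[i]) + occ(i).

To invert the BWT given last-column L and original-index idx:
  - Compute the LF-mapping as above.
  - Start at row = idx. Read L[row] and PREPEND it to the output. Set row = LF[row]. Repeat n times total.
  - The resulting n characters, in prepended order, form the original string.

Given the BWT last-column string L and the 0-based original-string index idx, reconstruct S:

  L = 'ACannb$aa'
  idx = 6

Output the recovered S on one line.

Answer: bananaCA$

Derivation:
LF mapping: 1 2 3 7 8 6 0 4 5
Walk LF starting at row 6, prepending L[row]:
  step 1: row=6, L[6]='$', prepend. Next row=LF[6]=0
  step 2: row=0, L[0]='A', prepend. Next row=LF[0]=1
  step 3: row=1, L[1]='C', prepend. Next row=LF[1]=2
  step 4: row=2, L[2]='a', prepend. Next row=LF[2]=3
  step 5: row=3, L[3]='n', prepend. Next row=LF[3]=7
  step 6: row=7, L[7]='a', prepend. Next row=LF[7]=4
  step 7: row=4, L[4]='n', prepend. Next row=LF[4]=8
  step 8: row=8, L[8]='a', prepend. Next row=LF[8]=5
  step 9: row=5, L[5]='b', prepend. Next row=LF[5]=6
Reversed output: bananaCA$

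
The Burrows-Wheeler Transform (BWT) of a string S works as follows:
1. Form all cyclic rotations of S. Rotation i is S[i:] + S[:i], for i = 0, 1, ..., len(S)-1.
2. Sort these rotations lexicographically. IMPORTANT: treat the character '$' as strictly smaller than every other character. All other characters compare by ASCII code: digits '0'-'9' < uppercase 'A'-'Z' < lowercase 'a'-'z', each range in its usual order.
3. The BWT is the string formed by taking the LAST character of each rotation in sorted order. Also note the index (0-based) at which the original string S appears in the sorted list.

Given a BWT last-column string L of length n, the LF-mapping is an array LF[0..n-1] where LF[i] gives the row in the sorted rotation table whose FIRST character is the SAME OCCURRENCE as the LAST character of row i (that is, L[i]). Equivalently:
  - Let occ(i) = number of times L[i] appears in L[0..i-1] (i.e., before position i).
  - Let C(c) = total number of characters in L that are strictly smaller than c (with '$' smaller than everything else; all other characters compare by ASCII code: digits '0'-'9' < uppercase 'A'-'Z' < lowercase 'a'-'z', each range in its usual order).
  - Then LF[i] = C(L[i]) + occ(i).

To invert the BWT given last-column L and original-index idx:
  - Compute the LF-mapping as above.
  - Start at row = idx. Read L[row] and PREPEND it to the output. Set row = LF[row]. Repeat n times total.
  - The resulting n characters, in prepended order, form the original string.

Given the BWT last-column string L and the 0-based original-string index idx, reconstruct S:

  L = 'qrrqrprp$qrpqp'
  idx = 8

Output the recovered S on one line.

Answer: qrqprprrpqrpq$

Derivation:
LF mapping: 5 9 10 6 11 1 12 2 0 7 13 3 8 4
Walk LF starting at row 8, prepending L[row]:
  step 1: row=8, L[8]='$', prepend. Next row=LF[8]=0
  step 2: row=0, L[0]='q', prepend. Next row=LF[0]=5
  step 3: row=5, L[5]='p', prepend. Next row=LF[5]=1
  step 4: row=1, L[1]='r', prepend. Next row=LF[1]=9
  step 5: row=9, L[9]='q', prepend. Next row=LF[9]=7
  step 6: row=7, L[7]='p', prepend. Next row=LF[7]=2
  step 7: row=2, L[2]='r', prepend. Next row=LF[2]=10
  step 8: row=10, L[10]='r', prepend. Next row=LF[10]=13
  step 9: row=13, L[13]='p', prepend. Next row=LF[13]=4
  step 10: row=4, L[4]='r', prepend. Next row=LF[4]=11
  step 11: row=11, L[11]='p', prepend. Next row=LF[11]=3
  step 12: row=3, L[3]='q', prepend. Next row=LF[3]=6
  step 13: row=6, L[6]='r', prepend. Next row=LF[6]=12
  step 14: row=12, L[12]='q', prepend. Next row=LF[12]=8
Reversed output: qrqprprrpqrpq$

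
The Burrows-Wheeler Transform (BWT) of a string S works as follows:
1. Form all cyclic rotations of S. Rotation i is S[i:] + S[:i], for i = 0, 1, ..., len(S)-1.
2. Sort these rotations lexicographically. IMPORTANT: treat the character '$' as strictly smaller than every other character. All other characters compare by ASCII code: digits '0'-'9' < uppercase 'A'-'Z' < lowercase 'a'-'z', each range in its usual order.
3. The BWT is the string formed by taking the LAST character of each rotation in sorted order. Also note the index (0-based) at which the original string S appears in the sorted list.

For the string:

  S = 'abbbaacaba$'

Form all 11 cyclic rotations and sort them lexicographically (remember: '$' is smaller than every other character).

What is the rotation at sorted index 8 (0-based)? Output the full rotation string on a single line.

Answer: bbaacaba$ab

Derivation:
All 11 rotations (rotation i = S[i:]+S[:i]):
  rot[0] = abbbaacaba$
  rot[1] = bbbaacaba$a
  rot[2] = bbaacaba$ab
  rot[3] = baacaba$abb
  rot[4] = aacaba$abbb
  rot[5] = acaba$abbba
  rot[6] = caba$abbbaa
  rot[7] = aba$abbbaac
  rot[8] = ba$abbbaaca
  rot[9] = a$abbbaacab
  rot[10] = $abbbaacaba
Sorted (with $ < everything):
  sorted[0] = $abbbaacaba
  sorted[1] = a$abbbaacab
  sorted[2] = aacaba$abbb
  sorted[3] = aba$abbbaac
  sorted[4] = abbbaacaba$
  sorted[5] = acaba$abbba
  sorted[6] = ba$abbbaaca
  sorted[7] = baacaba$abb
  sorted[8] = bbaacaba$ab
  sorted[9] = bbbaacaba$a
  sorted[10] = caba$abbbaa
sorted[8] = bbaacaba$ab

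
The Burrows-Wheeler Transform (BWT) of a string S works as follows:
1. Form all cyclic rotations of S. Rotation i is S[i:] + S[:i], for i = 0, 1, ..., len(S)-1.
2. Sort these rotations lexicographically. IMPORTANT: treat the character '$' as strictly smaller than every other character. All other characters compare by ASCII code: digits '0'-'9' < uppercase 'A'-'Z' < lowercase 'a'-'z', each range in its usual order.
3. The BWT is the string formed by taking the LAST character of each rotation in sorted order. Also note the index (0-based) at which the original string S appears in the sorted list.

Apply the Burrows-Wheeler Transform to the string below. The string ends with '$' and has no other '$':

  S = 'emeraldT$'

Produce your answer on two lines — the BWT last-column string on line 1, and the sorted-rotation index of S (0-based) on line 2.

All 9 rotations (rotation i = S[i:]+S[:i]):
  rot[0] = emeraldT$
  rot[1] = meraldT$e
  rot[2] = eraldT$em
  rot[3] = raldT$eme
  rot[4] = aldT$emer
  rot[5] = ldT$emera
  rot[6] = dT$emeral
  rot[7] = T$emerald
  rot[8] = $emeraldT
Sorted (with $ < everything):
  sorted[0] = $emeraldT  (last char: 'T')
  sorted[1] = T$emerald  (last char: 'd')
  sorted[2] = aldT$emer  (last char: 'r')
  sorted[3] = dT$emeral  (last char: 'l')
  sorted[4] = emeraldT$  (last char: '$')
  sorted[5] = eraldT$em  (last char: 'm')
  sorted[6] = ldT$emera  (last char: 'a')
  sorted[7] = meraldT$e  (last char: 'e')
  sorted[8] = raldT$eme  (last char: 'e')
Last column: Tdrl$maee
Original string S is at sorted index 4

Answer: Tdrl$maee
4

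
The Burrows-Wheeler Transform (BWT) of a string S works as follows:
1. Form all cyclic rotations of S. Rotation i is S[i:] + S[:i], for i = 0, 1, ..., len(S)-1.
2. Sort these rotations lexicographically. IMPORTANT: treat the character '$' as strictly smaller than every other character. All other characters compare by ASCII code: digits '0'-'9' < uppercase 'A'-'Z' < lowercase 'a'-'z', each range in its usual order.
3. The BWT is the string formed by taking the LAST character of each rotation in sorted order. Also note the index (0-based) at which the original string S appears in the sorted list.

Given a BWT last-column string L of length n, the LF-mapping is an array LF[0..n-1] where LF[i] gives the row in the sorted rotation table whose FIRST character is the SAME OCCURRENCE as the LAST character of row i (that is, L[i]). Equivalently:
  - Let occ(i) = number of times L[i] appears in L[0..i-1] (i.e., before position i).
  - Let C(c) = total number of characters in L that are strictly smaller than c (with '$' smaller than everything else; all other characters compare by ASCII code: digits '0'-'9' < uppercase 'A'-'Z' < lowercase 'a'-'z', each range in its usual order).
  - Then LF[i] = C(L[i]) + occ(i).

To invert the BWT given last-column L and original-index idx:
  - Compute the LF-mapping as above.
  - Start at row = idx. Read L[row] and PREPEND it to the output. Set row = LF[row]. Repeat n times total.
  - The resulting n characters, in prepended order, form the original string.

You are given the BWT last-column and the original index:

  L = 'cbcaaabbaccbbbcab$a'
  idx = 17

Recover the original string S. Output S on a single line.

LF mapping: 14 7 15 1 2 3 8 9 4 16 17 10 11 12 18 5 13 0 6
Walk LF starting at row 17, prepending L[row]:
  step 1: row=17, L[17]='$', prepend. Next row=LF[17]=0
  step 2: row=0, L[0]='c', prepend. Next row=LF[0]=14
  step 3: row=14, L[14]='c', prepend. Next row=LF[14]=18
  step 4: row=18, L[18]='a', prepend. Next row=LF[18]=6
  step 5: row=6, L[6]='b', prepend. Next row=LF[6]=8
  step 6: row=8, L[8]='a', prepend. Next row=LF[8]=4
  step 7: row=4, L[4]='a', prepend. Next row=LF[4]=2
  step 8: row=2, L[2]='c', prepend. Next row=LF[2]=15
  step 9: row=15, L[15]='a', prepend. Next row=LF[15]=5
  step 10: row=5, L[5]='a', prepend. Next row=LF[5]=3
  step 11: row=3, L[3]='a', prepend. Next row=LF[3]=1
  step 12: row=1, L[1]='b', prepend. Next row=LF[1]=7
  step 13: row=7, L[7]='b', prepend. Next row=LF[7]=9
  step 14: row=9, L[9]='c', prepend. Next row=LF[9]=16
  step 15: row=16, L[16]='b', prepend. Next row=LF[16]=13
  step 16: row=13, L[13]='b', prepend. Next row=LF[13]=12
  step 17: row=12, L[12]='b', prepend. Next row=LF[12]=11
  step 18: row=11, L[11]='b', prepend. Next row=LF[11]=10
  step 19: row=10, L[10]='c', prepend. Next row=LF[10]=17
Reversed output: cbbbbcbbaaacaabacc$

Answer: cbbbbcbbaaacaabacc$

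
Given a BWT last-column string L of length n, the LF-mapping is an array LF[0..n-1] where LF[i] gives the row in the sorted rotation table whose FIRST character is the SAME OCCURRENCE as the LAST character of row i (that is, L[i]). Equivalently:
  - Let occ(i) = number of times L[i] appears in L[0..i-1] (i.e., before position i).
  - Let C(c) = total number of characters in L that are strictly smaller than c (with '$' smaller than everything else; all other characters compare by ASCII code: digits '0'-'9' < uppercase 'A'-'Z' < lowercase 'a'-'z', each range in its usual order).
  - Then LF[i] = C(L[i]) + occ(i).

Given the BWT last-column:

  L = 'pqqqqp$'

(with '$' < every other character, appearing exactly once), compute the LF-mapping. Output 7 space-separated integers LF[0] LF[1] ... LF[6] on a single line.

Answer: 1 3 4 5 6 2 0

Derivation:
Char counts: '$':1, 'p':2, 'q':4
C (first-col start): C('$')=0, C('p')=1, C('q')=3
L[0]='p': occ=0, LF[0]=C('p')+0=1+0=1
L[1]='q': occ=0, LF[1]=C('q')+0=3+0=3
L[2]='q': occ=1, LF[2]=C('q')+1=3+1=4
L[3]='q': occ=2, LF[3]=C('q')+2=3+2=5
L[4]='q': occ=3, LF[4]=C('q')+3=3+3=6
L[5]='p': occ=1, LF[5]=C('p')+1=1+1=2
L[6]='$': occ=0, LF[6]=C('$')+0=0+0=0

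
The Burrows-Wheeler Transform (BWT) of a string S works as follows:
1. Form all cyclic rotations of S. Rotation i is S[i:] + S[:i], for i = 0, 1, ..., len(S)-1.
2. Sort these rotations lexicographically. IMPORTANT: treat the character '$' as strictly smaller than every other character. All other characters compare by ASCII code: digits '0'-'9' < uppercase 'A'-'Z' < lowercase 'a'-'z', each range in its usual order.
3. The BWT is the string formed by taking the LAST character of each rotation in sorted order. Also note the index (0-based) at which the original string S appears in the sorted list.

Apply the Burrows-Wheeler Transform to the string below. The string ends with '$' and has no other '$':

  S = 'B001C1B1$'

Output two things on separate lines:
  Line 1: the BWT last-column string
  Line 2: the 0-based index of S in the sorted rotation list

All 9 rotations (rotation i = S[i:]+S[:i]):
  rot[0] = B001C1B1$
  rot[1] = 001C1B1$B
  rot[2] = 01C1B1$B0
  rot[3] = 1C1B1$B00
  rot[4] = C1B1$B001
  rot[5] = 1B1$B001C
  rot[6] = B1$B001C1
  rot[7] = 1$B001C1B
  rot[8] = $B001C1B1
Sorted (with $ < everything):
  sorted[0] = $B001C1B1  (last char: '1')
  sorted[1] = 001C1B1$B  (last char: 'B')
  sorted[2] = 01C1B1$B0  (last char: '0')
  sorted[3] = 1$B001C1B  (last char: 'B')
  sorted[4] = 1B1$B001C  (last char: 'C')
  sorted[5] = 1C1B1$B00  (last char: '0')
  sorted[6] = B001C1B1$  (last char: '$')
  sorted[7] = B1$B001C1  (last char: '1')
  sorted[8] = C1B1$B001  (last char: '1')
Last column: 1B0BC0$11
Original string S is at sorted index 6

Answer: 1B0BC0$11
6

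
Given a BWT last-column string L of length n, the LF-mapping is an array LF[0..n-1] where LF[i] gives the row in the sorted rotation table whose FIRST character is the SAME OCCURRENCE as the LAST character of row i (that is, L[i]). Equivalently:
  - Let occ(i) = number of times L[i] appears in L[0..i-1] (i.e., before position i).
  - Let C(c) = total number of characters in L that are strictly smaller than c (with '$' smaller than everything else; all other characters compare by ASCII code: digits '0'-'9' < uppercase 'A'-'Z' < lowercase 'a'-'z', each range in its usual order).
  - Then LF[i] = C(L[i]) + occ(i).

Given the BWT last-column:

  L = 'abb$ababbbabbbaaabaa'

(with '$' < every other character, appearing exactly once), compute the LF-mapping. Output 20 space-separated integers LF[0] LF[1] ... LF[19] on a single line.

Char counts: '$':1, 'a':9, 'b':10
C (first-col start): C('$')=0, C('a')=1, C('b')=10
L[0]='a': occ=0, LF[0]=C('a')+0=1+0=1
L[1]='b': occ=0, LF[1]=C('b')+0=10+0=10
L[2]='b': occ=1, LF[2]=C('b')+1=10+1=11
L[3]='$': occ=0, LF[3]=C('$')+0=0+0=0
L[4]='a': occ=1, LF[4]=C('a')+1=1+1=2
L[5]='b': occ=2, LF[5]=C('b')+2=10+2=12
L[6]='a': occ=2, LF[6]=C('a')+2=1+2=3
L[7]='b': occ=3, LF[7]=C('b')+3=10+3=13
L[8]='b': occ=4, LF[8]=C('b')+4=10+4=14
L[9]='b': occ=5, LF[9]=C('b')+5=10+5=15
L[10]='a': occ=3, LF[10]=C('a')+3=1+3=4
L[11]='b': occ=6, LF[11]=C('b')+6=10+6=16
L[12]='b': occ=7, LF[12]=C('b')+7=10+7=17
L[13]='b': occ=8, LF[13]=C('b')+8=10+8=18
L[14]='a': occ=4, LF[14]=C('a')+4=1+4=5
L[15]='a': occ=5, LF[15]=C('a')+5=1+5=6
L[16]='a': occ=6, LF[16]=C('a')+6=1+6=7
L[17]='b': occ=9, LF[17]=C('b')+9=10+9=19
L[18]='a': occ=7, LF[18]=C('a')+7=1+7=8
L[19]='a': occ=8, LF[19]=C('a')+8=1+8=9

Answer: 1 10 11 0 2 12 3 13 14 15 4 16 17 18 5 6 7 19 8 9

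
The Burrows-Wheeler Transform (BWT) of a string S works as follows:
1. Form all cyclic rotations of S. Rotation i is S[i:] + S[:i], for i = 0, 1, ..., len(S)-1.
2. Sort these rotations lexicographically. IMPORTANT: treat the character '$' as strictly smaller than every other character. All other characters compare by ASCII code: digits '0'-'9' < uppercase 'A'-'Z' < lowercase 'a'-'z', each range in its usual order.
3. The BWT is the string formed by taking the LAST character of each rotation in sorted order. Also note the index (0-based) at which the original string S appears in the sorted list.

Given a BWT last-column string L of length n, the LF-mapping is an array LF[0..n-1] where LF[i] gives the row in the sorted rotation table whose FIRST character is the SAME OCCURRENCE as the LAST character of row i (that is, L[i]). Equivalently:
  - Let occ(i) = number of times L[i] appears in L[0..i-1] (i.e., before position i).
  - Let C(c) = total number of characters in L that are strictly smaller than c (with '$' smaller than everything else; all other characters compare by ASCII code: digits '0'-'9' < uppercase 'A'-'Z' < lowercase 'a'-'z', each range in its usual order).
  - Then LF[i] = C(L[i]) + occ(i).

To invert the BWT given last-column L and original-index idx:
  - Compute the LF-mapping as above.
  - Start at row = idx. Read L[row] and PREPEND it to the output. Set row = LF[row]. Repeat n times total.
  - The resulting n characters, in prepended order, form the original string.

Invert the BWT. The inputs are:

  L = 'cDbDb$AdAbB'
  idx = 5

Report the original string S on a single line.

Answer: DBdbDAbAbc$

Derivation:
LF mapping: 9 4 6 5 7 0 1 10 2 8 3
Walk LF starting at row 5, prepending L[row]:
  step 1: row=5, L[5]='$', prepend. Next row=LF[5]=0
  step 2: row=0, L[0]='c', prepend. Next row=LF[0]=9
  step 3: row=9, L[9]='b', prepend. Next row=LF[9]=8
  step 4: row=8, L[8]='A', prepend. Next row=LF[8]=2
  step 5: row=2, L[2]='b', prepend. Next row=LF[2]=6
  step 6: row=6, L[6]='A', prepend. Next row=LF[6]=1
  step 7: row=1, L[1]='D', prepend. Next row=LF[1]=4
  step 8: row=4, L[4]='b', prepend. Next row=LF[4]=7
  step 9: row=7, L[7]='d', prepend. Next row=LF[7]=10
  step 10: row=10, L[10]='B', prepend. Next row=LF[10]=3
  step 11: row=3, L[3]='D', prepend. Next row=LF[3]=5
Reversed output: DBdbDAbAbc$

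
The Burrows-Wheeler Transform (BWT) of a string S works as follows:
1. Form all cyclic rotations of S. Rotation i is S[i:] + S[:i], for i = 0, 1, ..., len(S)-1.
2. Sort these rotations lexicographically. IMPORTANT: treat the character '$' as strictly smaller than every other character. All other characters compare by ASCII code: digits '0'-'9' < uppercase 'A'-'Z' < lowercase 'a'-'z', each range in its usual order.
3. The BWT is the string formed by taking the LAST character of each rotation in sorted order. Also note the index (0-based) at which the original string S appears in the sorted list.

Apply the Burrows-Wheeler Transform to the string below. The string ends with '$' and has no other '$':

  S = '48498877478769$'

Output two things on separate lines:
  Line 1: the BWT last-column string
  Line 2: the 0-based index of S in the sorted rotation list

Answer: 97$877884478964
2

Derivation:
All 15 rotations (rotation i = S[i:]+S[:i]):
  rot[0] = 48498877478769$
  rot[1] = 8498877478769$4
  rot[2] = 498877478769$48
  rot[3] = 98877478769$484
  rot[4] = 8877478769$4849
  rot[5] = 877478769$48498
  rot[6] = 77478769$484988
  rot[7] = 7478769$4849887
  rot[8] = 478769$48498877
  rot[9] = 78769$484988774
  rot[10] = 8769$4849887747
  rot[11] = 769$48498877478
  rot[12] = 69$484988774787
  rot[13] = 9$4849887747876
  rot[14] = $48498877478769
Sorted (with $ < everything):
  sorted[0] = $48498877478769  (last char: '9')
  sorted[1] = 478769$48498877  (last char: '7')
  sorted[2] = 48498877478769$  (last char: '$')
  sorted[3] = 498877478769$48  (last char: '8')
  sorted[4] = 69$484988774787  (last char: '7')
  sorted[5] = 7478769$4849887  (last char: '7')
  sorted[6] = 769$48498877478  (last char: '8')
  sorted[7] = 77478769$484988  (last char: '8')
  sorted[8] = 78769$484988774  (last char: '4')
  sorted[9] = 8498877478769$4  (last char: '4')
  sorted[10] = 8769$4849887747  (last char: '7')
  sorted[11] = 877478769$48498  (last char: '8')
  sorted[12] = 8877478769$4849  (last char: '9')
  sorted[13] = 9$4849887747876  (last char: '6')
  sorted[14] = 98877478769$484  (last char: '4')
Last column: 97$877884478964
Original string S is at sorted index 2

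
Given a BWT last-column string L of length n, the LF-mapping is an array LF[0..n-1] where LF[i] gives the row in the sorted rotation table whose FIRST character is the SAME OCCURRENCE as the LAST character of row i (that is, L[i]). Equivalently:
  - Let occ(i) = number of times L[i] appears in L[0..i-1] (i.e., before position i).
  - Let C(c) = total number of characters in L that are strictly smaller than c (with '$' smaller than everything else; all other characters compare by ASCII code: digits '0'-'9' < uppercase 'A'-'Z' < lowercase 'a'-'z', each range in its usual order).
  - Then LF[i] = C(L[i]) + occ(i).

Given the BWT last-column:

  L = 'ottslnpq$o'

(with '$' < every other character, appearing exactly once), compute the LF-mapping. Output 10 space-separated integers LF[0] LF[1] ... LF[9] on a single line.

Char counts: '$':1, 'l':1, 'n':1, 'o':2, 'p':1, 'q':1, 's':1, 't':2
C (first-col start): C('$')=0, C('l')=1, C('n')=2, C('o')=3, C('p')=5, C('q')=6, C('s')=7, C('t')=8
L[0]='o': occ=0, LF[0]=C('o')+0=3+0=3
L[1]='t': occ=0, LF[1]=C('t')+0=8+0=8
L[2]='t': occ=1, LF[2]=C('t')+1=8+1=9
L[3]='s': occ=0, LF[3]=C('s')+0=7+0=7
L[4]='l': occ=0, LF[4]=C('l')+0=1+0=1
L[5]='n': occ=0, LF[5]=C('n')+0=2+0=2
L[6]='p': occ=0, LF[6]=C('p')+0=5+0=5
L[7]='q': occ=0, LF[7]=C('q')+0=6+0=6
L[8]='$': occ=0, LF[8]=C('$')+0=0+0=0
L[9]='o': occ=1, LF[9]=C('o')+1=3+1=4

Answer: 3 8 9 7 1 2 5 6 0 4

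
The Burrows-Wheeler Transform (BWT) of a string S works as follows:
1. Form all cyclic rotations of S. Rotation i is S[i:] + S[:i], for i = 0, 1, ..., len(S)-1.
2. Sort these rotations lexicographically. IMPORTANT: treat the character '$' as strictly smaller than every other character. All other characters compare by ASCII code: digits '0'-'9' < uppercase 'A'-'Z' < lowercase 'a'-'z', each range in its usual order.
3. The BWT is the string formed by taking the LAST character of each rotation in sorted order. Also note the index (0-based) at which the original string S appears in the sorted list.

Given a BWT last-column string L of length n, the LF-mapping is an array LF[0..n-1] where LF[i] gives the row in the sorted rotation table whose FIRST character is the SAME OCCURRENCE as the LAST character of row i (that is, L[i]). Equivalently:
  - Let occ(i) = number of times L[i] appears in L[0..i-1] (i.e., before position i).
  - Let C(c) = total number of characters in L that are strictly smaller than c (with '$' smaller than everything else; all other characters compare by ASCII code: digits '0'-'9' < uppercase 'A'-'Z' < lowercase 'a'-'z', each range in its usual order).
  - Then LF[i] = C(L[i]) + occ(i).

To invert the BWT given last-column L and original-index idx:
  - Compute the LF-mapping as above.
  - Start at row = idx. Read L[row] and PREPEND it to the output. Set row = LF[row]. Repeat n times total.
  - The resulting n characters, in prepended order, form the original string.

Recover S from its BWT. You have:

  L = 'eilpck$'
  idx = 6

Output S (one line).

Answer: pickle$

Derivation:
LF mapping: 2 3 5 6 1 4 0
Walk LF starting at row 6, prepending L[row]:
  step 1: row=6, L[6]='$', prepend. Next row=LF[6]=0
  step 2: row=0, L[0]='e', prepend. Next row=LF[0]=2
  step 3: row=2, L[2]='l', prepend. Next row=LF[2]=5
  step 4: row=5, L[5]='k', prepend. Next row=LF[5]=4
  step 5: row=4, L[4]='c', prepend. Next row=LF[4]=1
  step 6: row=1, L[1]='i', prepend. Next row=LF[1]=3
  step 7: row=3, L[3]='p', prepend. Next row=LF[3]=6
Reversed output: pickle$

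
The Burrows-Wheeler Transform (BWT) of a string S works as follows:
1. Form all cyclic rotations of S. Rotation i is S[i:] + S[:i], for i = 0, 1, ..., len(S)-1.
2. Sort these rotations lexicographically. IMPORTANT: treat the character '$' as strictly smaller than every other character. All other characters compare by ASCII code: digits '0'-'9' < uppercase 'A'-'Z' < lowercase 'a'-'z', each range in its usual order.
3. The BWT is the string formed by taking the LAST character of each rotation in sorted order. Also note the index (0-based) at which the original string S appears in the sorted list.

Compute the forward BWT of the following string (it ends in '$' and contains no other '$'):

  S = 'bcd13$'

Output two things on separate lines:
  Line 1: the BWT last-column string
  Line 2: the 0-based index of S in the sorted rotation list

All 6 rotations (rotation i = S[i:]+S[:i]):
  rot[0] = bcd13$
  rot[1] = cd13$b
  rot[2] = d13$bc
  rot[3] = 13$bcd
  rot[4] = 3$bcd1
  rot[5] = $bcd13
Sorted (with $ < everything):
  sorted[0] = $bcd13  (last char: '3')
  sorted[1] = 13$bcd  (last char: 'd')
  sorted[2] = 3$bcd1  (last char: '1')
  sorted[3] = bcd13$  (last char: '$')
  sorted[4] = cd13$b  (last char: 'b')
  sorted[5] = d13$bc  (last char: 'c')
Last column: 3d1$bc
Original string S is at sorted index 3

Answer: 3d1$bc
3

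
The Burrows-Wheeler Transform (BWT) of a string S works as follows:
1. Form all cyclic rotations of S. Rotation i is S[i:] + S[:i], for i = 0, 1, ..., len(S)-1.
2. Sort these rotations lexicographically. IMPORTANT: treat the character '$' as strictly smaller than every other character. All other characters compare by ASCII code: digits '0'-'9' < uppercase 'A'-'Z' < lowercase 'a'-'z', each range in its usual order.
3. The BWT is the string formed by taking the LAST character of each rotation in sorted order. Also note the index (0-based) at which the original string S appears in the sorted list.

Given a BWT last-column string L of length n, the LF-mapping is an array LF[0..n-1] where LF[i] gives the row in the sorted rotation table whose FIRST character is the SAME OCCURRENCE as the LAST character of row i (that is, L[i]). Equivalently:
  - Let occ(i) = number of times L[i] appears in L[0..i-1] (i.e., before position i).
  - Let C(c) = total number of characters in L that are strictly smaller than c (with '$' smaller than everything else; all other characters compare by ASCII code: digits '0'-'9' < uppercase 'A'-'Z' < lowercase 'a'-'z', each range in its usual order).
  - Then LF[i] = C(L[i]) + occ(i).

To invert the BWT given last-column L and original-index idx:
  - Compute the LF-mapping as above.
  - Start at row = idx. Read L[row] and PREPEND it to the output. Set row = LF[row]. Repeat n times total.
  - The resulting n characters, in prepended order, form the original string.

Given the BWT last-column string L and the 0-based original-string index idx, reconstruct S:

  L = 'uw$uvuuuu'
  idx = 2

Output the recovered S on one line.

Answer: uuuvuuwu$

Derivation:
LF mapping: 1 8 0 2 7 3 4 5 6
Walk LF starting at row 2, prepending L[row]:
  step 1: row=2, L[2]='$', prepend. Next row=LF[2]=0
  step 2: row=0, L[0]='u', prepend. Next row=LF[0]=1
  step 3: row=1, L[1]='w', prepend. Next row=LF[1]=8
  step 4: row=8, L[8]='u', prepend. Next row=LF[8]=6
  step 5: row=6, L[6]='u', prepend. Next row=LF[6]=4
  step 6: row=4, L[4]='v', prepend. Next row=LF[4]=7
  step 7: row=7, L[7]='u', prepend. Next row=LF[7]=5
  step 8: row=5, L[5]='u', prepend. Next row=LF[5]=3
  step 9: row=3, L[3]='u', prepend. Next row=LF[3]=2
Reversed output: uuuvuuwu$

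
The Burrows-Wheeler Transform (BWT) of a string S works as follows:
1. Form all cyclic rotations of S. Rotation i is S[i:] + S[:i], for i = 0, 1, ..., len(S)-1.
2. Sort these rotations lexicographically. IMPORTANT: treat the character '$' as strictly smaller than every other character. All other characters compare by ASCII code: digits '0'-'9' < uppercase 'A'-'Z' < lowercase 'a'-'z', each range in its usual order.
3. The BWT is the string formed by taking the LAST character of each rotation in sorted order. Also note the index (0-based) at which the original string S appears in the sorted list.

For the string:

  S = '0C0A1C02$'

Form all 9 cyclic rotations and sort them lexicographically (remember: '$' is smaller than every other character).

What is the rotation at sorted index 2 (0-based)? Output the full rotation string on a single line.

All 9 rotations (rotation i = S[i:]+S[:i]):
  rot[0] = 0C0A1C02$
  rot[1] = C0A1C02$0
  rot[2] = 0A1C02$0C
  rot[3] = A1C02$0C0
  rot[4] = 1C02$0C0A
  rot[5] = C02$0C0A1
  rot[6] = 02$0C0A1C
  rot[7] = 2$0C0A1C0
  rot[8] = $0C0A1C02
Sorted (with $ < everything):
  sorted[0] = $0C0A1C02
  sorted[1] = 02$0C0A1C
  sorted[2] = 0A1C02$0C
  sorted[3] = 0C0A1C02$
  sorted[4] = 1C02$0C0A
  sorted[5] = 2$0C0A1C0
  sorted[6] = A1C02$0C0
  sorted[7] = C02$0C0A1
  sorted[8] = C0A1C02$0
sorted[2] = 0A1C02$0C

Answer: 0A1C02$0C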